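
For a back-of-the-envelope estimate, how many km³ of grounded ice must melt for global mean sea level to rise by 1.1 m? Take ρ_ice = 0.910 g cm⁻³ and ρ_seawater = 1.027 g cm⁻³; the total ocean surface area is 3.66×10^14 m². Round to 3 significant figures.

Required water volume = Δh × A = 1.1 m × 3.66×10^14 m² = 4.026×10^14 m³ = 4.026×10^5 km³.
Ice volume = water volume × ρ_w/ρ_ice = 4.026×10^5 × 1027/910 = 4.54×10^5 km³.

≈ 4.54×10^5 km³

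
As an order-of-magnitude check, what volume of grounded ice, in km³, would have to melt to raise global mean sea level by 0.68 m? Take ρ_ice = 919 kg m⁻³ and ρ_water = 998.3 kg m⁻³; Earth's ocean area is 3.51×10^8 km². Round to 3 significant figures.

≈ 2.59×10^5 km³

Required water volume = Δh × A = 0.68 m × 3.51×10^14 m² = 2.387×10^14 m³ = 2.387×10^5 km³.
Ice volume = water volume × ρ_w/ρ_ice = 2.387×10^5 × 998.3/919 = 2.59×10^5 km³.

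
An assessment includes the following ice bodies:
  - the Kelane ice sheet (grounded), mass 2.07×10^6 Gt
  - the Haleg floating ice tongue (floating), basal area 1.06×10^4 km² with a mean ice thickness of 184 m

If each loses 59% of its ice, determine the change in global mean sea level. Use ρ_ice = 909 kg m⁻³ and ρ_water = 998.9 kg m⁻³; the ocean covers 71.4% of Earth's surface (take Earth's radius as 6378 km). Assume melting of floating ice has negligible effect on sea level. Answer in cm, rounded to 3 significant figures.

Kelane: 0.59 × 2.07×10^6 Gt = 1.221×10^18 kg; dividing by ρ_w = 998.9 kg m⁻³ gives 1.223×10^15 m³ of water.
The Haleg floating ice tongue is floating and already displaces its own weight of water, so its melt adds essentially nothing to sea level.
Total added water ≈ 1.223×10^15 m³ over 3.65×10^14 m² → Δh = 3.35 m = 335 cm.

≈ 335 cm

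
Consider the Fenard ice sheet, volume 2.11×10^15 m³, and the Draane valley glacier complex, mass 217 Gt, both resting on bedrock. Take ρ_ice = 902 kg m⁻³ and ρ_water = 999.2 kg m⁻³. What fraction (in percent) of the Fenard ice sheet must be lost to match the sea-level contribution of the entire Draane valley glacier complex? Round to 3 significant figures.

≈ 0.0114 %

Equal sea-level rise means equal mass of meltwater, i.e. equal mass of ice lost.
Ice mass of Draane: 2.170×10^14 kg; ice mass of Fenard: 1.903×10^18 kg.
Fraction required = 2.170×10^14 / 1.903×10^18 = 1.14×10^-4 → 0.0114 %.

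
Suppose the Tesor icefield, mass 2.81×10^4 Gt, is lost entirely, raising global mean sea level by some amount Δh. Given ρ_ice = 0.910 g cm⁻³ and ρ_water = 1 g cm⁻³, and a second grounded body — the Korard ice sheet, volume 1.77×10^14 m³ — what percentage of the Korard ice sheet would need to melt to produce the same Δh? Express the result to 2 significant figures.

Equal sea-level rise means equal mass of meltwater, i.e. equal mass of ice lost.
Ice mass of Tesor: 2.810×10^16 kg; ice mass of Korard: 1.611×10^17 kg.
Fraction required = 2.810×10^16 / 1.611×10^17 = 0.174 → 17 %.

≈ 17 %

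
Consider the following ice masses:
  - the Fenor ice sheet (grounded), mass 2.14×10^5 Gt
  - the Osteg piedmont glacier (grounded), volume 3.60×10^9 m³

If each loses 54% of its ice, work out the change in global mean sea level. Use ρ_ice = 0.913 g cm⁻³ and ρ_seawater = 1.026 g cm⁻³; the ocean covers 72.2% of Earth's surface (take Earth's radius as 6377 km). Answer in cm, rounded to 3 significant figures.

≈ 30.5 cm

Fenor: 0.54 × 2.14×10^5 Gt = 1.156×10^17 kg; dividing by ρ_w = 1.026 g cm⁻³ = 1026 kg m⁻³ gives 1.126×10^14 m³ of water.
Osteg: 0.54 × 3.60×10^9 m³ × (913/1026) = 1.730×10^9 m³ of water.
Total added water ≈ 1.126×10^14 m³ over 3.69×10^14 m² → Δh = 0.305 m = 30.5 cm.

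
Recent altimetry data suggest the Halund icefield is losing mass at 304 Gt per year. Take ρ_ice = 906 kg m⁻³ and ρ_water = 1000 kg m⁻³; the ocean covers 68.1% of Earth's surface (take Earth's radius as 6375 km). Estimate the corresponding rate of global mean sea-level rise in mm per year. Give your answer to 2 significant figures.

ρ_w = 1000 kg m⁻³. Annual water volume added = 304 Gt / ρ_w = 3.040×10^14 kg / 1000 kg m⁻³ = 3.040×10^11 m³.
Δh per year = 3.040×10^11 / 3.48×10^14 = 8.74×10^-4 m = 0.87 mm.

≈ 0.87 mm/yr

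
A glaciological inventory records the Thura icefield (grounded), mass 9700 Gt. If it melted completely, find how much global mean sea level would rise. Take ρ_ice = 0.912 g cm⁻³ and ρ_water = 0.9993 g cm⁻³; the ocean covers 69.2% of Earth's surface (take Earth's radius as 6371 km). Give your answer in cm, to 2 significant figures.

Thura: 9700 Gt = 9.700×10^15 kg; dividing by ρ_w = 0.9993 g cm⁻³ = 999.3 kg m⁻³ gives 9.707×10^12 m³ of water.
Spread over 3.53×10^14 m² of ocean, Δh = 9.707×10^12 / 3.53×10^14 = 0.0275 m = 2.8 cm.

≈ 2.8 cm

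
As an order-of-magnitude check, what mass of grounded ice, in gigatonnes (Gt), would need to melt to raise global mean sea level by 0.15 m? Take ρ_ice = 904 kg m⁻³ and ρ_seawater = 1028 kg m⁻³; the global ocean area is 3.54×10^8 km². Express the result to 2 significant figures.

Required water volume = Δh × A = 0.15 m × 3.54×10^14 m² = 5.310×10^13 m³.
ρ_w = 1028 kg m⁻³, so the mass of water = 5.310×10^13 m³ × 1028 kg m⁻³ = 5.459×10^16 kg = 5.5×10^4 Gt (and the same mass of ice, by conservation).

≈ 5.5×10^4 Gt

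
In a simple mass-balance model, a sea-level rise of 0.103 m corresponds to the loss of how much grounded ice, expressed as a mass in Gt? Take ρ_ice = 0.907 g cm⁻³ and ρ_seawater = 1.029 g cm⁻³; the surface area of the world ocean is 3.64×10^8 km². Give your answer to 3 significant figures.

Required water volume = Δh × A = 0.103 m × 3.64×10^14 m² = 3.749×10^13 m³.
ρ_w = 1.029 g cm⁻³ = 1029 kg m⁻³, so the mass of water = 3.749×10^13 m³ × 1029 kg m⁻³ = 3.858×10^16 kg = 3.86×10^4 Gt (and the same mass of ice, by conservation).

≈ 3.86×10^4 Gt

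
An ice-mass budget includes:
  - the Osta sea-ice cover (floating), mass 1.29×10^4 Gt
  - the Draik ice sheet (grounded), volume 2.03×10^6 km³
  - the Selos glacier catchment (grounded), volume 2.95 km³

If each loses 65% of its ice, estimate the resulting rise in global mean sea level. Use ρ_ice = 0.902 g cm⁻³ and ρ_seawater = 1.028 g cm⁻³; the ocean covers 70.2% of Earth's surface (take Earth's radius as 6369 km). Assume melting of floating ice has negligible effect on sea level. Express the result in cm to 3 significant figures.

≈ 324 cm

The Osta sea-ice cover is floating and already displaces its own weight of water, so its melt adds essentially nothing to sea level.
Draik: 0.65 × 2.03×10^6 km³ × (902/1028) = 1.158×10^6 km³ of water.
Selos: 0.65 × 2.95 km³ × (902/1028) = 1.682 km³ of water.
Total added water ≈ 1.158×10^15 m³ over 3.58×10^14 m² → Δh = 3.24 m = 324 cm.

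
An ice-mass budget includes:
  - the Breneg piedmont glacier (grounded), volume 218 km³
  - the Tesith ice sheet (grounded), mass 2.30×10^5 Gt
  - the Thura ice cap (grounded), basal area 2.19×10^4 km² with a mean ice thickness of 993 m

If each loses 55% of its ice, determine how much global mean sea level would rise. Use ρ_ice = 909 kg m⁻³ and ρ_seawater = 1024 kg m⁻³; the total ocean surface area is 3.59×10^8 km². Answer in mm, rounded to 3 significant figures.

Breneg: 0.55 × 218 km³ × (909/1024) = 106.4 km³ of water.
Tesith: 0.55 × 2.30×10^5 Gt = 1.265×10^17 kg; dividing by ρ_w = 1024 kg m⁻³ gives 1.235×10^14 m³ of water.
Thura: ice volume = 2.19×10^4 km² × 993 m = 2.175×10^4 km³; 0.55 × 2.175×10^4 × (909/1024) = 1.062×10^4 km³ of water.
Total added water ≈ 1.343×10^14 m³ over 3.59×10^14 m² → Δh = 0.374 m = 374 mm.

≈ 374 mm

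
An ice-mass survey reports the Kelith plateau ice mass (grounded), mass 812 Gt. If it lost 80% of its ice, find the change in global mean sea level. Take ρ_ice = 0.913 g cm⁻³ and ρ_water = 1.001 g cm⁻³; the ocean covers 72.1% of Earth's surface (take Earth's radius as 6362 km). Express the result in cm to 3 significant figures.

≈ 0.177 cm

Kelith: 0.8 × 812 Gt = 6.496×10^14 kg; dividing by ρ_w = 1.001 g cm⁻³ = 1001 kg m⁻³ gives 6.490×10^11 m³ of water.
Spread over 3.67×10^14 m² of ocean, Δh = 6.490×10^11 / 3.67×10^14 = 1.77×10^-3 m = 0.177 cm.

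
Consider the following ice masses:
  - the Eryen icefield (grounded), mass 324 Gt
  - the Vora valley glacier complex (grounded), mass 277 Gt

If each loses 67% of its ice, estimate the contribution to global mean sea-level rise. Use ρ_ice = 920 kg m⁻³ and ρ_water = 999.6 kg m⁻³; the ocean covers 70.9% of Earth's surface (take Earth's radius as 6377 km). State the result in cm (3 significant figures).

≈ 0.111 cm

Eryen: 0.67 × 324 Gt = 2.171×10^14 kg; dividing by ρ_w = 999.6 kg m⁻³ gives 2.172×10^11 m³ of water.
Vora: 0.67 × 277 Gt = 1.856×10^14 kg; dividing by ρ_w = 999.6 kg m⁻³ gives 1.857×10^11 m³ of water.
Total added water ≈ 4.028×10^11 m³ over 3.62×10^14 m² → Δh = 1.11×10^-3 m = 0.111 cm.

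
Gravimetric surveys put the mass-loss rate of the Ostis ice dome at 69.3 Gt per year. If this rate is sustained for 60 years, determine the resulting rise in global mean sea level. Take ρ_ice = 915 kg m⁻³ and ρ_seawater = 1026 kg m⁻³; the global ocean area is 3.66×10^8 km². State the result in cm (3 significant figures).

Total mass lost = 69.3 Gt/yr × 60 yr = 4158 Gt = 4.158×10^15 kg.
ρ_w = 1026 kg m⁻³, so water volume = 4.158×10^15 / 1026 = 4.053×10^12 m³.
Δh = 4.053×10^12 / 3.66×10^14 = 0.0111 m = 1.11 cm.

≈ 1.11 cm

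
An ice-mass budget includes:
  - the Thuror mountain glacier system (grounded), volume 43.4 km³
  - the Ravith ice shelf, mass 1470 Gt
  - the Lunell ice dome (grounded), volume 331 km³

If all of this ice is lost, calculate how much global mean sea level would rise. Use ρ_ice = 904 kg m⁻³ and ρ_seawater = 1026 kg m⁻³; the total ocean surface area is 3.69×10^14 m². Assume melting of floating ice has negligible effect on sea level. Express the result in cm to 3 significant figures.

Thuror: 43.4 km³ × (904/1026) = 38.24 km³ of water.
The Ravith ice shelf is floating and already displaces its own weight of water, so its melt adds essentially nothing to sea level.
Lunell: 331 km³ × (904/1026) = 291.6 km³ of water.
Total added water ≈ 3.299×10^11 m³ over 3.69×10^14 m² → Δh = 8.94×10^-4 m = 0.0894 cm.

≈ 0.0894 cm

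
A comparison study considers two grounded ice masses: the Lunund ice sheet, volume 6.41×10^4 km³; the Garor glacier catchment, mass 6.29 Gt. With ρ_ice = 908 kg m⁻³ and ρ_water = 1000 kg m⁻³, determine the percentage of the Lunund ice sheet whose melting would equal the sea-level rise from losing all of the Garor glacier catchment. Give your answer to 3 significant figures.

≈ 0.0108 %

Equal sea-level rise means equal mass of meltwater, i.e. equal mass of ice lost.
Ice mass of Garor: 6.290×10^12 kg; ice mass of Lunund: 5.820×10^16 kg.
Fraction required = 6.290×10^12 / 5.820×10^16 = 1.08×10^-4 → 0.0108 %.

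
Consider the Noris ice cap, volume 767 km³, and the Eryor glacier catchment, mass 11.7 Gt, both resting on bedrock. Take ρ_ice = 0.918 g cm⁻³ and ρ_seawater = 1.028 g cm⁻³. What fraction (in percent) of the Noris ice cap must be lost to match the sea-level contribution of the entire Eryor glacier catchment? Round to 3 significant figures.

≈ 1.66 %

Equal sea-level rise means equal mass of meltwater, i.e. equal mass of ice lost.
Ice mass of Eryor: 1.170×10^13 kg; ice mass of Noris: 7.041×10^14 kg.
Fraction required = 1.170×10^13 / 7.041×10^14 = 0.0166 → 1.66 %.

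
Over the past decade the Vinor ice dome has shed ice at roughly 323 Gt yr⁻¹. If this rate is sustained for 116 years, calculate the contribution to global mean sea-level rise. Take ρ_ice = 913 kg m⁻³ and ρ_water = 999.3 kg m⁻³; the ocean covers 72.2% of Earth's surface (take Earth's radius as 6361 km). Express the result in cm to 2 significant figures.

≈ 10 cm

Total mass lost = 323 Gt/yr × 116 yr = 3.747×10^4 Gt = 3.747×10^16 kg.
ρ_w = 999.3 kg m⁻³, so water volume = 3.747×10^16 / 999.3 = 3.749×10^13 m³.
Δh = 3.749×10^13 / 3.67×10^14 = 0.102 m = 10 cm.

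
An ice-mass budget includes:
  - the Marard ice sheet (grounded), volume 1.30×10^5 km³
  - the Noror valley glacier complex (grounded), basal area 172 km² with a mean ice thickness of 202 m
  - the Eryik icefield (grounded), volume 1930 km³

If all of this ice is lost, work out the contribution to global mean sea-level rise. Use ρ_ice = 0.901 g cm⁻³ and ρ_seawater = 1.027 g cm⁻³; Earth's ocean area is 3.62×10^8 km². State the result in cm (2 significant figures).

≈ 32 cm

Marard: 1.30×10^5 km³ × (901/1027) = 1.141×10^5 km³ of water.
Noror: ice volume = 172 km² × 202 m = 34.74 km³; 34.74 × (901/1027) = 30.48 km³ of water.
Eryik: 1930 km³ × (901/1027) = 1693 km³ of water.
Total added water ≈ 1.158×10^14 m³ over 3.62×10^14 m² → Δh = 0.320 m = 32 cm.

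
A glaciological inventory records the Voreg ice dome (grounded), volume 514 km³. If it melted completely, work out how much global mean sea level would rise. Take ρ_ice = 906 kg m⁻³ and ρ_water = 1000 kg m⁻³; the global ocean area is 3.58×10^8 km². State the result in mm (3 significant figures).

Voreg: 514 km³ × (906/1000) = 465.7 km³ of water.
Spread over 3.58×10^14 m² of ocean, Δh = 4.657×10^11 / 3.58×10^14 = 1.30×10^-3 m = 1.30 mm.

≈ 1.30 mm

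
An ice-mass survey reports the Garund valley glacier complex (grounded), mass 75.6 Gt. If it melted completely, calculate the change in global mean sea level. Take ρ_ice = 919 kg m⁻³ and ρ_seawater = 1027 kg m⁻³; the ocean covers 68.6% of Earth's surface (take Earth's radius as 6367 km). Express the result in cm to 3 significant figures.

Garund: 75.6 Gt = 7.560×10^13 kg; dividing by ρ_w = 1027 kg m⁻³ gives 7.361×10^10 m³ of water.
Spread over 3.49×10^14 m² of ocean, Δh = 7.361×10^10 / 3.49×10^14 = 2.11×10^-4 m = 0.0211 cm.

≈ 0.0211 cm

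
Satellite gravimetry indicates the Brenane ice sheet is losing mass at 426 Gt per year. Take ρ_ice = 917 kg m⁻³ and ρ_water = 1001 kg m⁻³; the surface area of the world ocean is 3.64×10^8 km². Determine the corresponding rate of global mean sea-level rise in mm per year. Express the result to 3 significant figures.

≈ 1.17 mm/yr

ρ_w = 1001 kg m⁻³. Annual water volume added = 426 Gt / ρ_w = 4.260×10^14 kg / 1001 kg m⁻³ = 4.256×10^11 m³.
Δh per year = 4.256×10^11 / 3.64×10^14 = 1.17×10^-3 m = 1.17 mm.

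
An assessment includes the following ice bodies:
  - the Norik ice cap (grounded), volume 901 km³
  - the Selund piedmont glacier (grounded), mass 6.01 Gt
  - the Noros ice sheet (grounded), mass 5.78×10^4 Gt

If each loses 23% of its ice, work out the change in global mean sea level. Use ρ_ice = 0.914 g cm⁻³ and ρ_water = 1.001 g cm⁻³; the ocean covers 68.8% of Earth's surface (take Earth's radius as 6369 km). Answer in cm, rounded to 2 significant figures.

≈ 3.8 cm

Norik: 0.23 × 901 km³ × (914/1001) = 189.2 km³ of water.
Selund: 0.23 × 6.01 Gt = 1.382×10^12 kg; dividing by ρ_w = 1.001 g cm⁻³ = 1001 kg m⁻³ gives 1.381×10^9 m³ of water.
Noros: 0.23 × 5.78×10^4 Gt = 1.329×10^16 kg; dividing by ρ_w = 1001 kg m⁻³ gives 1.328×10^13 m³ of water.
Total added water ≈ 1.347×10^13 m³ over 3.51×10^14 m² → Δh = 0.0384 m = 3.8 cm.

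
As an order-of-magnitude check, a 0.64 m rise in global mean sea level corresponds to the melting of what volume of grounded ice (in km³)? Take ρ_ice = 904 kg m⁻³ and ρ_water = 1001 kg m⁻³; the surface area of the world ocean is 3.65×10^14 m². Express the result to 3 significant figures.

Required water volume = Δh × A = 0.64 m × 3.65×10^14 m² = 2.336×10^14 m³ = 2.336×10^5 km³.
Ice volume = water volume × ρ_w/ρ_ice = 2.336×10^5 × 1001/904 = 2.59×10^5 km³.

≈ 2.59×10^5 km³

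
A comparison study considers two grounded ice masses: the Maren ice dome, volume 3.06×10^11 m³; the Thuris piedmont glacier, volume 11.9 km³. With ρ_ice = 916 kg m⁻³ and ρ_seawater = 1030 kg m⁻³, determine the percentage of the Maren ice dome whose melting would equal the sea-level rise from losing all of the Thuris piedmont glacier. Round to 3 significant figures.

≈ 3.89 %

Equal sea-level rise means equal mass of meltwater, i.e. equal mass of ice lost.
Ice mass of Thuris: 1.090×10^13 kg; ice mass of Maren: 2.803×10^14 kg.
Fraction required = 1.090×10^13 / 2.803×10^14 = 0.0389 → 3.89 %.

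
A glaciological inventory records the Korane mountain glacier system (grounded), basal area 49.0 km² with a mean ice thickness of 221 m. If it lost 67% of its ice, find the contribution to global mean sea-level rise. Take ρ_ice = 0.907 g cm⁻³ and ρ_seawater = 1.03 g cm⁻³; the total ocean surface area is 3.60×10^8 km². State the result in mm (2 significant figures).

≈ 0.018 mm

Korane: ice volume = 49.0 km² × 221 m = 10.83 km³; 0.67 × 10.83 × (907/1030) = 6.389 km³ of water.
Spread over 3.60×10^14 m² of ocean, Δh = 6.389×10^9 / 3.60×10^14 = 1.77×10^-5 m = 0.018 mm.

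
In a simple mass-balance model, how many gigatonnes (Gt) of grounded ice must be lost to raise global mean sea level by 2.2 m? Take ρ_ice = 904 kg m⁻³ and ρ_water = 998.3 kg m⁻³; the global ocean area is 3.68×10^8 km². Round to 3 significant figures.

≈ 8.08×10^5 Gt

Required water volume = Δh × A = 2.2 m × 3.68×10^14 m² = 8.096×10^14 m³.
ρ_w = 998.3 kg m⁻³, so the mass of water = 8.096×10^14 m³ × 998.3 kg m⁻³ = 8.082×10^17 kg = 8.08×10^5 Gt (and the same mass of ice, by conservation).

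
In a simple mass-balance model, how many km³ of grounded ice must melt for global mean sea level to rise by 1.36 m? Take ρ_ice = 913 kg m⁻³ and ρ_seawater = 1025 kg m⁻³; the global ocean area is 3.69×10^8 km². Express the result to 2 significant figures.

Required water volume = Δh × A = 1.36 m × 3.69×10^14 m² = 5.018×10^14 m³ = 5.018×10^5 km³.
Ice volume = water volume × ρ_w/ρ_ice = 5.018×10^5 × 1025/913 = 5.6×10^5 km³.

≈ 5.6×10^5 km³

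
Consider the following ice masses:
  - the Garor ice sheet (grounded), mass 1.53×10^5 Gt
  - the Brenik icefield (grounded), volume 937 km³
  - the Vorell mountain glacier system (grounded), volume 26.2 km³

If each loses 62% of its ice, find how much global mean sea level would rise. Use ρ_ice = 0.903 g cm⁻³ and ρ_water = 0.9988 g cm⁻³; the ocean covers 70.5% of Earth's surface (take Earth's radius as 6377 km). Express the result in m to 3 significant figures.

Garor: 0.62 × 1.53×10^5 Gt = 9.486×10^16 kg; dividing by ρ_w = 0.9988 g cm⁻³ = 998.8 kg m⁻³ gives 9.497×10^13 m³ of water.
Brenik: 0.62 × 937 km³ × (903/998.8) = 525.2 km³ of water.
Vorell: 0.62 × 26.2 km³ × (903/998.8) = 14.69 km³ of water.
Total added water ≈ 9.551×10^13 m³ over 3.60×10^14 m² → Δh = 0.265 m.

≈ 0.265 m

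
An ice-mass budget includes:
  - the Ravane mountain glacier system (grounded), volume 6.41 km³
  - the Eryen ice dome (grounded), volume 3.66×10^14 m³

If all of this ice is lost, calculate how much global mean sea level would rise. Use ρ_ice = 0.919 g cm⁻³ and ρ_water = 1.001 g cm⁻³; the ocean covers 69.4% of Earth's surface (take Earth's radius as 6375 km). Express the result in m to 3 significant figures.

Ravane: 6.41 km³ × (919/1001) = 5.885 km³ of water.
Eryen: 3.66×10^14 m³ × (919/1001) = 3.360×10^14 m³ of water.
Total added water ≈ 3.360×10^14 m³ over 3.54×10^14 m² → Δh = 0.948 m.

≈ 0.948 m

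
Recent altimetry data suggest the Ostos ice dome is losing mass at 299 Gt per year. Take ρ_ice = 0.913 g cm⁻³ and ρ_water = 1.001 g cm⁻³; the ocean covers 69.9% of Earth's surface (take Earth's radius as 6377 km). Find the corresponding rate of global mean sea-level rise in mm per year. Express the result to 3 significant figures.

≈ 0.836 mm/yr

ρ_w = 1.001 g cm⁻³ = 1001 kg m⁻³. Annual water volume added = 299 Gt / ρ_w = 2.990×10^14 kg / 1001 kg m⁻³ = 2.987×10^11 m³.
Δh per year = 2.987×10^11 / 3.57×10^14 = 8.36×10^-4 m = 0.836 mm.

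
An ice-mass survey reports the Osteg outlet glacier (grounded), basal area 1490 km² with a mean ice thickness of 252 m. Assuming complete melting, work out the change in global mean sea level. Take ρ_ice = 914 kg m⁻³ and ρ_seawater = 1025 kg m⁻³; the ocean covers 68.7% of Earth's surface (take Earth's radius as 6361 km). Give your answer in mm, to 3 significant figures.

Osteg: ice volume = 1490 km² × 252 m = 375.5 km³; 375.5 × (914/1025) = 334.8 km³ of water.
Spread over 3.49×10^14 m² of ocean, Δh = 3.348×10^11 / 3.49×10^14 = 9.58×10^-4 m = 0.958 mm.

≈ 0.958 mm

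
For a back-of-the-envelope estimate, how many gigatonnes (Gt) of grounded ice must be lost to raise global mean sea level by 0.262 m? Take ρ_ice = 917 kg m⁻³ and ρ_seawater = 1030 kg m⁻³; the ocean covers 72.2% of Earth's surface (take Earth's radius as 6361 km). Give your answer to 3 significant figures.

Required water volume = Δh × A = 0.262 m × 3.67×10^14 m² = 9.618×10^13 m³.
ρ_w = 1030 kg m⁻³, so the mass of water = 9.618×10^13 m³ × 1030 kg m⁻³ = 9.907×10^16 kg = 9.91×10^4 Gt (and the same mass of ice, by conservation).

≈ 9.91×10^4 Gt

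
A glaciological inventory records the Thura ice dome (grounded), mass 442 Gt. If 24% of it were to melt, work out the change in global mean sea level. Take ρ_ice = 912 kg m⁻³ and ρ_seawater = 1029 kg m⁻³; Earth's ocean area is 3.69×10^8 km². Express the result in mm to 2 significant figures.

≈ 0.28 mm

Thura: 0.24 × 442 Gt = 1.061×10^14 kg; dividing by ρ_w = 1029 kg m⁻³ gives 1.031×10^11 m³ of water.
Spread over 3.69×10^14 m² of ocean, Δh = 1.031×10^11 / 3.69×10^14 = 2.79×10^-4 m = 0.28 mm.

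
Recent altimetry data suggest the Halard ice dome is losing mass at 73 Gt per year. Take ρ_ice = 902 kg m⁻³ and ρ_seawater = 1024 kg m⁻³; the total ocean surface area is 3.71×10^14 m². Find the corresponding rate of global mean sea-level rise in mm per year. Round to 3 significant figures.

≈ 0.192 mm/yr

ρ_w = 1024 kg m⁻³. Annual water volume added = 73 Gt / ρ_w = 7.300×10^13 kg / 1024 kg m⁻³ = 7.129×10^10 m³.
Δh per year = 7.129×10^10 / 3.71×10^14 = 1.92×10^-4 m = 0.192 mm.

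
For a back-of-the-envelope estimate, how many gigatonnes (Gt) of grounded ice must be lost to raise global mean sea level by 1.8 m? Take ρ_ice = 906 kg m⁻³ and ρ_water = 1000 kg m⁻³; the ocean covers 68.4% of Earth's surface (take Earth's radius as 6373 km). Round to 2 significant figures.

≈ 6.3×10^5 Gt

Required water volume = Δh × A = 1.8 m × 3.49×10^14 m² = 6.284×10^14 m³.
ρ_w = 1000 kg m⁻³, so the mass of water = 6.284×10^14 m³ × 1000 kg m⁻³ = 6.284×10^17 kg = 6.3×10^5 Gt (and the same mass of ice, by conservation).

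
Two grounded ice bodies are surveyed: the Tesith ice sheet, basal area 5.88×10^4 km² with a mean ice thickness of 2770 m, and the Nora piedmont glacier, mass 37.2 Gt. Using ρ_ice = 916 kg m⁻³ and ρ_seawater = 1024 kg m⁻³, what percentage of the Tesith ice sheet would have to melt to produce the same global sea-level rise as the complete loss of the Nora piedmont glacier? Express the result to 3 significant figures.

Equal sea-level rise means equal mass of meltwater, i.e. equal mass of ice lost.
Ice mass of Nora: 3.720×10^13 kg; ice mass of Tesith: 1.492×10^17 kg.
Fraction required = 3.720×10^13 / 1.492×10^17 = 2.49×10^-4 → 0.0249 %.

≈ 0.0249 %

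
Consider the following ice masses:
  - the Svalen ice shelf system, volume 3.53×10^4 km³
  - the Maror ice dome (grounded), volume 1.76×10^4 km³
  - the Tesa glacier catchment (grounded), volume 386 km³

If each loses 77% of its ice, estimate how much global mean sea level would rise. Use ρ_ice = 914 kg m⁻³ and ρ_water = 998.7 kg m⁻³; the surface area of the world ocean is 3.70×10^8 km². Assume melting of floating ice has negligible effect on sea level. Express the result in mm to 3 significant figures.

The Svalen ice shelf system is floating and already displaces its own weight of water, so its melt adds essentially nothing to sea level.
Maror: 0.77 × 1.76×10^4 km³ × (914/998.7) = 1.240×10^4 km³ of water.
Tesa: 0.77 × 386 km³ × (914/998.7) = 272.0 km³ of water.
Total added water ≈ 1.267×10^13 m³ over 3.70×10^14 m² → Δh = 0.0343 m = 34.3 mm.

≈ 34.3 mm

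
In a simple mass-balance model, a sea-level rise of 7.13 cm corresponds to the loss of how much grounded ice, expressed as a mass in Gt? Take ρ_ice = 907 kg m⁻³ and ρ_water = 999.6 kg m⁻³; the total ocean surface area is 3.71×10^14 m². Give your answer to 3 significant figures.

≈ 2.64×10^4 Gt

Required water volume = Δh × A = 0.0713 m × 3.71×10^14 m² = 2.645×10^13 m³.
ρ_w = 999.6 kg m⁻³, so the mass of water = 2.645×10^13 m³ × 999.6 kg m⁻³ = 2.644×10^16 kg = 2.64×10^4 Gt (and the same mass of ice, by conservation).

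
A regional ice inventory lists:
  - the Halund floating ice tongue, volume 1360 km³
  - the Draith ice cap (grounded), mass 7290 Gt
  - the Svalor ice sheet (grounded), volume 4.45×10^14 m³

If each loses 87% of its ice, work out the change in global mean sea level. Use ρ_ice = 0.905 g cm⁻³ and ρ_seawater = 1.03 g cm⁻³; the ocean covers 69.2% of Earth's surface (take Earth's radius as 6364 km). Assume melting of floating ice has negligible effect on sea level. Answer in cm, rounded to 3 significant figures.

The Halund floating ice tongue is floating and already displaces its own weight of water, so its melt adds essentially nothing to sea level.
Draith: 0.87 × 7290 Gt = 6.342×10^15 kg; dividing by ρ_w = 1.03 g cm⁻³ = 1030 kg m⁻³ gives 6.158×10^12 m³ of water.
Svalor: 0.87 × 4.45×10^14 m³ × (905/1030) = 3.402×10^14 m³ of water.
Total added water ≈ 3.463×10^14 m³ over 3.52×10^14 m² → Δh = 0.983 m = 98.3 cm.

≈ 98.3 cm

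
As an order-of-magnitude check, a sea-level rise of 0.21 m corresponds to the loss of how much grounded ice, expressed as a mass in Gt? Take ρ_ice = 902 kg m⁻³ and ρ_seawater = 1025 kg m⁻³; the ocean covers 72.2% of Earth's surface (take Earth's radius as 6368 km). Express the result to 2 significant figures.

≈ 7.9×10^4 Gt

Required water volume = Δh × A = 0.21 m × 3.68×10^14 m² = 7.726×10^13 m³.
ρ_w = 1025 kg m⁻³, so the mass of water = 7.726×10^13 m³ × 1025 kg m⁻³ = 7.919×10^16 kg = 7.9×10^4 Gt (and the same mass of ice, by conservation).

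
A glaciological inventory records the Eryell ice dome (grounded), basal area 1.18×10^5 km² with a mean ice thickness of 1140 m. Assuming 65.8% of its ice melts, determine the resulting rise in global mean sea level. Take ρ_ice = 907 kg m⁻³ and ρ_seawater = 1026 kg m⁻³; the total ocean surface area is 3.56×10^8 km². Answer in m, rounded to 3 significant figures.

Eryell: ice volume = 1.18×10^5 km² × 1140 m = 1.345×10^5 km³; 0.658 × 1.345×10^5 × (907/1026) = 7.825×10^4 km³ of water.
Spread over 3.56×10^14 m² of ocean, Δh = 7.825×10^13 / 3.56×10^14 = 0.220 m.

≈ 0.220 m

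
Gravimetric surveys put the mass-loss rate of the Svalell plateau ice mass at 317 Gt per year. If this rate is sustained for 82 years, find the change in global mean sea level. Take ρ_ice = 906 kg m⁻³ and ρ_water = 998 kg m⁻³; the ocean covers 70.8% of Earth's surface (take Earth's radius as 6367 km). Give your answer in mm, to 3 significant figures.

≈ 72.2 mm

Total mass lost = 317 Gt/yr × 82 yr = 2.599×10^4 Gt = 2.599×10^16 kg.
ρ_w = 998 kg m⁻³, so water volume = 2.599×10^16 / 998 = 2.605×10^13 m³.
Δh = 2.605×10^13 / 3.61×10^14 = 0.0722 m = 72.2 mm.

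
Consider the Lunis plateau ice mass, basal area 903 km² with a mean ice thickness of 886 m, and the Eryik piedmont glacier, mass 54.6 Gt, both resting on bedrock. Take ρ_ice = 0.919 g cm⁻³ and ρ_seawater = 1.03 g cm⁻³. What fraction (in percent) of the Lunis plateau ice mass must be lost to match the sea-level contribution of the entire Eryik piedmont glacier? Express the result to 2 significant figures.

Equal sea-level rise means equal mass of meltwater, i.e. equal mass of ice lost.
Ice mass of Eryik: 5.460×10^13 kg; ice mass of Lunis: 7.353×10^14 kg.
Fraction required = 5.460×10^13 / 7.353×10^14 = 0.0743 → 7.4 %.

≈ 7.4 %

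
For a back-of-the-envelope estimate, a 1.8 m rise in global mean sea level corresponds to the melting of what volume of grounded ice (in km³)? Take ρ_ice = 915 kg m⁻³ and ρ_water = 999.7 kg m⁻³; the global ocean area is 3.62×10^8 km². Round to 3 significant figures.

Required water volume = Δh × A = 1.8 m × 3.62×10^14 m² = 6.516×10^14 m³ = 6.516×10^5 km³.
Ice volume = water volume × ρ_w/ρ_ice = 6.516×10^5 × 999.7/915 = 7.12×10^5 km³.

≈ 7.12×10^5 km³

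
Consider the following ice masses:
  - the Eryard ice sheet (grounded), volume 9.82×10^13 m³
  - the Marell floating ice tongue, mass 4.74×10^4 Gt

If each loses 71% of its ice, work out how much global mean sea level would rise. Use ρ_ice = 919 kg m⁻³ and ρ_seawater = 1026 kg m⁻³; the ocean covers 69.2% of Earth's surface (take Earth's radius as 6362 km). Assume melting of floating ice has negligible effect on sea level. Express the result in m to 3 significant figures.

≈ 0.177 m

Eryard: 0.71 × 9.82×10^13 m³ × (919/1026) = 6.245×10^13 m³ of water.
The Marell floating ice tongue is floating and already displaces its own weight of water, so its melt adds essentially nothing to sea level.
Total added water ≈ 6.245×10^13 m³ over 3.52×10^14 m² → Δh = 0.177 m.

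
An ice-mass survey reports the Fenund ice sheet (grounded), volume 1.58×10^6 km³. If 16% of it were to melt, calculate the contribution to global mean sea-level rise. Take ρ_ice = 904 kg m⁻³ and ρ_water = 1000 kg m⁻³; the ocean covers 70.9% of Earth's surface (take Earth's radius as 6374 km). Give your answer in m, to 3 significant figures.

Fenund: 0.16 × 1.58×10^6 km³ × (904/1000) = 2.285×10^5 km³ of water.
Spread over 3.62×10^14 m² of ocean, Δh = 2.285×10^14 / 3.62×10^14 = 0.631 m.

≈ 0.631 m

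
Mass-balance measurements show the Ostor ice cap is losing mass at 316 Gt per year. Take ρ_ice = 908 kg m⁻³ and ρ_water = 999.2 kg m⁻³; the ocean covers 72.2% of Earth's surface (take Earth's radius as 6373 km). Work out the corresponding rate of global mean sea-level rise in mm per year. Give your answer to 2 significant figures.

≈ 0.86 mm/yr

ρ_w = 999.2 kg m⁻³. Annual water volume added = 316 Gt / ρ_w = 3.160×10^14 kg / 999.2 kg m⁻³ = 3.163×10^11 m³.
Δh per year = 3.163×10^11 / 3.68×10^14 = 8.58×10^-4 m = 0.86 mm.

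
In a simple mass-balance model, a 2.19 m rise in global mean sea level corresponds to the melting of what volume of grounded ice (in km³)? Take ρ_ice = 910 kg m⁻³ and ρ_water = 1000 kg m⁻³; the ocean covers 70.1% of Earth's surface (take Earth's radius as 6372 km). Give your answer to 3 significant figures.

≈ 8.61×10^5 km³

Required water volume = Δh × A = 2.19 m × 3.58×10^14 m² = 7.833×10^14 m³ = 7.833×10^5 km³.
Ice volume = water volume × ρ_w/ρ_ice = 7.833×10^5 × 1000/910 = 8.61×10^5 km³.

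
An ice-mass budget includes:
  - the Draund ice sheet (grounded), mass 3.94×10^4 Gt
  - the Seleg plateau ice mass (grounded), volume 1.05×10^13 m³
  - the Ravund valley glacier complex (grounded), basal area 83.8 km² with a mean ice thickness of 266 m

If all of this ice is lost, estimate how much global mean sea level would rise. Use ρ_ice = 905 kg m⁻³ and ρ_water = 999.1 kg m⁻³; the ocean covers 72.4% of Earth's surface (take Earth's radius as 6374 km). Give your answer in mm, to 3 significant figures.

≈ 132 mm

Draund: 3.94×10^4 Gt = 3.940×10^16 kg; dividing by ρ_w = 999.1 kg m⁻³ gives 3.944×10^13 m³ of water.
Seleg: 1.05×10^13 m³ × (905/999.1) = 9.511×10^12 m³ of water.
Ravund: ice volume = 83.8 km² × 266 m = 22.29 km³; 22.29 × (905/999.1) = 20.19 km³ of water.
Total added water ≈ 4.897×10^13 m³ over 3.70×10^14 m² → Δh = 0.132 m = 132 mm.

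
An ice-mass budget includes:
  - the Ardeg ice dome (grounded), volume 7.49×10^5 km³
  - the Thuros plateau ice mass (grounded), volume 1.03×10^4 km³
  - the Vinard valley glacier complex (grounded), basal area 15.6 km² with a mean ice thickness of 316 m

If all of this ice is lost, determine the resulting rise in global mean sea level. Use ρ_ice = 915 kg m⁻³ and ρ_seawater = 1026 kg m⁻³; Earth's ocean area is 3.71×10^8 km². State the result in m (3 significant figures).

Ardeg: 7.49×10^5 km³ × (915/1026) = 6.680×10^5 km³ of water.
Thuros: 1.03×10^4 km³ × (915/1026) = 9186 km³ of water.
Vinard: ice volume = 15.6 km² × 316 m = 4.930 km³; 4.930 × (915/1026) = 4.396 km³ of water.
Total added water ≈ 6.772×10^14 m³ over 3.71×10^14 m² → Δh = 1.83 m.

≈ 1.83 m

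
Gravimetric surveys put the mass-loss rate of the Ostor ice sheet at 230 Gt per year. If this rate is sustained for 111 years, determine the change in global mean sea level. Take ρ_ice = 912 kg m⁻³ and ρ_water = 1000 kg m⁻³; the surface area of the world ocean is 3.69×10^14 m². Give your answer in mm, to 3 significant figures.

≈ 69.2 mm

Total mass lost = 230 Gt/yr × 111 yr = 2.553×10^4 Gt = 2.553×10^16 kg.
ρ_w = 1000 kg m⁻³, so water volume = 2.553×10^16 / 1000 = 2.553×10^13 m³.
Δh = 2.553×10^13 / 3.69×10^14 = 0.0692 m = 69.2 mm.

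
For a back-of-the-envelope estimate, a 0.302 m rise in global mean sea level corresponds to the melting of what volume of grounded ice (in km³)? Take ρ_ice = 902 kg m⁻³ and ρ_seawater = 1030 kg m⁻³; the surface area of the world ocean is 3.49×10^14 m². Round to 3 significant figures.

≈ 1.20×10^5 km³

Required water volume = Δh × A = 0.302 m × 3.49×10^14 m² = 1.054×10^14 m³ = 1.054×10^5 km³.
Ice volume = water volume × ρ_w/ρ_ice = 1.054×10^5 × 1030/902 = 1.20×10^5 km³.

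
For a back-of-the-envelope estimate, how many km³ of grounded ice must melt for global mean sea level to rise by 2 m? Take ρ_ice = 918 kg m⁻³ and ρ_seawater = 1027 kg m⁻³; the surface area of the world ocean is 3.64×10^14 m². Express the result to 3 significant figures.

≈ 8.14×10^5 km³

Required water volume = Δh × A = 2 m × 3.64×10^14 m² = 7.280×10^14 m³ = 7.280×10^5 km³.
Ice volume = water volume × ρ_w/ρ_ice = 7.280×10^5 × 1027/918 = 8.14×10^5 km³.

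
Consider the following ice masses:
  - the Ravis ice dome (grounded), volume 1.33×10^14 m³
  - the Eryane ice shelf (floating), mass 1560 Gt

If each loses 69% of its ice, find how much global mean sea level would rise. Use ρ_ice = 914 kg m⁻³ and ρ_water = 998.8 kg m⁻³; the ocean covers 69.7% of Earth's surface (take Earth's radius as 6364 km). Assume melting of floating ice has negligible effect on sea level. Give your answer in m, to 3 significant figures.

≈ 0.237 m

Ravis: 0.69 × 1.33×10^14 m³ × (914/998.8) = 8.398×10^13 m³ of water.
The Eryane ice shelf is floating and already displaces its own weight of water, so its melt adds essentially nothing to sea level.
Total added water ≈ 8.398×10^13 m³ over 3.55×10^14 m² → Δh = 0.237 m.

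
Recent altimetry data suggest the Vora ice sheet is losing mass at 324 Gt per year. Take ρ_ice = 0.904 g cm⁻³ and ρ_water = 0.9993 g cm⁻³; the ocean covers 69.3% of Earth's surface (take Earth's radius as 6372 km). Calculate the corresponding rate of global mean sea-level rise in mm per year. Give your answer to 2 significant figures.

≈ 0.92 mm/yr

ρ_w = 0.9993 g cm⁻³ = 999.3 kg m⁻³. Annual water volume added = 324 Gt / ρ_w = 3.240×10^14 kg / 999.3 kg m⁻³ = 3.242×10^11 m³.
Δh per year = 3.242×10^11 / 3.54×10^14 = 9.17×10^-4 m = 0.92 mm.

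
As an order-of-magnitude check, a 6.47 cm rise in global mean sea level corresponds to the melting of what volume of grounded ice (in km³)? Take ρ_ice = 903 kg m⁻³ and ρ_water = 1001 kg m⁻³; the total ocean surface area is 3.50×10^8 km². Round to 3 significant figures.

≈ 2.51×10^4 km³

Required water volume = Δh × A = 0.0647 m × 3.50×10^14 m² = 2.265×10^13 m³ = 2.265×10^4 km³.
Ice volume = water volume × ρ_w/ρ_ice = 2.265×10^4 × 1001/903 = 2.51×10^4 km³.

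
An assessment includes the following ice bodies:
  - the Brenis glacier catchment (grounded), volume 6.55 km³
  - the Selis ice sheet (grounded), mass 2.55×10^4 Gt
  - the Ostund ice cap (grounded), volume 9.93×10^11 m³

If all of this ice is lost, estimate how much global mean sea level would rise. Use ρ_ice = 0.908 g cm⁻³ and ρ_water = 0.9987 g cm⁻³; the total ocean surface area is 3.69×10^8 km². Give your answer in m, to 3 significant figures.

≈ 0.0717 m

Brenis: 6.55 km³ × (908/998.7) = 5.955 km³ of water.
Selis: 2.55×10^4 Gt = 2.550×10^16 kg; dividing by ρ_w = 0.9987 g cm⁻³ = 998.7 kg m⁻³ gives 2.553×10^13 m³ of water.
Ostund: 9.93×10^11 m³ × (908/998.7) = 9.028×10^11 m³ of water.
Total added water ≈ 2.644×10^13 m³ over 3.69×10^14 m² → Δh = 0.0717 m.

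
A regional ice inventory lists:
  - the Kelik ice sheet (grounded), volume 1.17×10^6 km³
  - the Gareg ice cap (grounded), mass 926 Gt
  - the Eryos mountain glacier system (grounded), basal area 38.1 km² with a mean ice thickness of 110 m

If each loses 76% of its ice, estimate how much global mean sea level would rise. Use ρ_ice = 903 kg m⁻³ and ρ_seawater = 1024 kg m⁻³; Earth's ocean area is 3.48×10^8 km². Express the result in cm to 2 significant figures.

≈ 230 cm

Kelik: 0.76 × 1.17×10^6 km³ × (903/1024) = 7.841×10^5 km³ of water.
Gareg: 0.76 × 926 Gt = 7.038×10^14 kg; dividing by ρ_w = 1024 kg m⁻³ gives 6.873×10^11 m³ of water.
Eryos: ice volume = 38.1 km² × 110 m = 4.191 km³; 0.76 × 4.191 × (903/1024) = 2.809 km³ of water.
Total added water ≈ 7.848×10^14 m³ over 3.48×10^14 m² → Δh = 2.26 m = 230 cm.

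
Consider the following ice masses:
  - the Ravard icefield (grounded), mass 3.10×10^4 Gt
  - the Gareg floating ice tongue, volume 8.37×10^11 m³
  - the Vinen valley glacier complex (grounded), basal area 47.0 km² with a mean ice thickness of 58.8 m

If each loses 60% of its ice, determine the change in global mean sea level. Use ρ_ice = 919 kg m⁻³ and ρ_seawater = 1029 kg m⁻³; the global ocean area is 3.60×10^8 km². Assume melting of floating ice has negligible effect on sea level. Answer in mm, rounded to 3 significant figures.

≈ 50.2 mm

Ravard: 0.6 × 3.10×10^4 Gt = 1.860×10^16 kg; dividing by ρ_w = 1029 kg m⁻³ gives 1.808×10^13 m³ of water.
The Gareg floating ice tongue is floating and already displaces its own weight of water, so its melt adds essentially nothing to sea level.
Vinen: ice volume = 47.0 km² × 58.8 m = 2.764 km³; 0.6 × 2.764 × (919/1029) = 1.481 km³ of water.
Total added water ≈ 1.808×10^13 m³ over 3.60×10^14 m² → Δh = 0.0502 m = 50.2 mm.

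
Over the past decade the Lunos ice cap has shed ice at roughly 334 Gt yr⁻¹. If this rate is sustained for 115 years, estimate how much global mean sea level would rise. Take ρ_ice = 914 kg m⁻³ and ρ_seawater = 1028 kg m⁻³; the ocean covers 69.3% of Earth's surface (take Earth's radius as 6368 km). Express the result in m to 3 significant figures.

≈ 0.106 m

Total mass lost = 334 Gt/yr × 115 yr = 3.841×10^4 Gt = 3.841×10^16 kg.
ρ_w = 1028 kg m⁻³, so water volume = 3.841×10^16 / 1028 = 3.736×10^13 m³.
Δh = 3.736×10^13 / 3.53×10^14 = 0.106 m.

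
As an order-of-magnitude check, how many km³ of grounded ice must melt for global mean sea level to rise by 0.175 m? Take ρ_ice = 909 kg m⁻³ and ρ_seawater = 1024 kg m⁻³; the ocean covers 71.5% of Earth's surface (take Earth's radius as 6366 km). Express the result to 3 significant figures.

Required water volume = Δh × A = 0.175 m × 3.64×10^14 m² = 6.372×10^13 m³ = 6.372×10^4 km³.
Ice volume = water volume × ρ_w/ρ_ice = 6.372×10^4 × 1024/909 = 7.18×10^4 km³.

≈ 7.18×10^4 km³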